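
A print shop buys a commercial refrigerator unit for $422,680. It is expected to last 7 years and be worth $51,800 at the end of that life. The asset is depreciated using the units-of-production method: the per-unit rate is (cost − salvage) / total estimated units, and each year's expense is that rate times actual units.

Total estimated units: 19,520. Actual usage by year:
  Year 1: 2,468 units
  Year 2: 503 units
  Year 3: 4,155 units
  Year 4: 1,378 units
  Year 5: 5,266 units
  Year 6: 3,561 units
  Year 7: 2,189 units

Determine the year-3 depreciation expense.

Depreciable base = $422,680 − $51,800 = $370,880.
Rate = $370,880 / 19,520 units = $19 per unit.
Year 1: 2,468 × $19 = $46,892. Book value $375,788.
Year 2: 503 × $19 = $9,557. Book value $366,231.
Year 3: 4,155 × $19 = $78,945. Book value $287,286.

$78,945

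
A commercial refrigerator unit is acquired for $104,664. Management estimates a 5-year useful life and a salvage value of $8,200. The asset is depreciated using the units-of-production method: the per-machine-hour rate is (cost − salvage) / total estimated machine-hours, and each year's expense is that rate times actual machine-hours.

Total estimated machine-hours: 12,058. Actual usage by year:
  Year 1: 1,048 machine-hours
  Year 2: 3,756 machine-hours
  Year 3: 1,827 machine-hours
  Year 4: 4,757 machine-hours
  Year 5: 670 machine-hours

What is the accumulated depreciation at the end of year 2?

$38,432

Depreciable base = $104,664 − $8,200 = $96,464.
Rate = $96,464 / 12,058 machine-hours = $8 per machine-hour.
Year 1: 1,048 × $8 = $8,384. Book value $96,280.
Year 2: 3,756 × $8 = $30,048. Book value $66,232.
Accumulated through year 2 = $104,664 − $66,232 = $38,432.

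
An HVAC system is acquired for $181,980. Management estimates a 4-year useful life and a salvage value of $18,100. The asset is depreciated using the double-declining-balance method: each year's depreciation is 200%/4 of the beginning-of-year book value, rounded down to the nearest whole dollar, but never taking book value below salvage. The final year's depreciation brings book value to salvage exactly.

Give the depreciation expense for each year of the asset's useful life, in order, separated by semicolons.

$90,990; $45,495; $22,747; $4,648

Depreciable base = $181,980 − $18,100 = $163,880.
Year 1: ⌊$181,980 × 200%/4⌋ = $90,990. Book value $90,990.
Year 2: ⌊$90,990 × 200%/4⌋ = $45,495. Book value $45,495.
Year 3: ⌊$45,495 × 200%/4⌋ = $22,747. Book value $22,748.
Year 4 (final): $22,748 − $18,100 = $4,648. Book value $18,100.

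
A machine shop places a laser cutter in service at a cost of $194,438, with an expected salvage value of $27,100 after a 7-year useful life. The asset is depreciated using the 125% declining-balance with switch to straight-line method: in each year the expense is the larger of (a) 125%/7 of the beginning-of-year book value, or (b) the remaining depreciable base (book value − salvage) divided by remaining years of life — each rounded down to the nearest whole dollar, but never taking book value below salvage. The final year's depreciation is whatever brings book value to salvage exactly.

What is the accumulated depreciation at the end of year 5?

Depreciable base = $194,438 − $27,100 = $167,338.
Year 1: DB = ⌊$194,438 × 125%/7⌋ = $34,721; SL = ⌊$167,338/7⌋ = $23,905 → take DB $34,721. Book value $159,717.
Year 2: DB = ⌊$159,717 × 125%/7⌋ = $28,520; SL = ⌊$132,617/6⌋ = $22,102 → take DB $28,520. Book value $131,197.
Year 3: DB = ⌊$131,197 × 125%/7⌋ = $23,428; SL = ⌊$104,097/5⌋ = $20,819 → take DB $23,428. Book value $107,769.
Year 4: DB = ⌊$107,769 × 125%/7⌋ = $19,244; SL = ⌊$80,669/4⌋ = $20,167 → take SL $20,167. Book value $87,602.
Year 5: DB = ⌊$87,602 × 125%/7⌋ = $15,643; SL = ⌊$60,502/3⌋ = $20,167 → take SL $20,167. Book value $67,435.
Accumulated through year 5 = $194,438 − $67,435 = $127,003.

$127,003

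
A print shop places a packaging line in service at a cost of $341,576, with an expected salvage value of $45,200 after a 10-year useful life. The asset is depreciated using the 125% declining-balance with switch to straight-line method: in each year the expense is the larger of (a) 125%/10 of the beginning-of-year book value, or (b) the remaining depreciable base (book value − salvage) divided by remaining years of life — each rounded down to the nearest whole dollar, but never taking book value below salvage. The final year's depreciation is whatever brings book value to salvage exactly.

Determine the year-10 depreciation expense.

$25,838

Depreciable base = $341,576 − $45,200 = $296,376.
Year 1: DB = ⌊$341,576 × 125%/10⌋ = $42,697; SL = ⌊$296,376/10⌋ = $29,637 → take DB $42,697. Book value $298,879.
Year 2: DB = ⌊$298,879 × 125%/10⌋ = $37,359; SL = ⌊$253,679/9⌋ = $28,186 → take DB $37,359. Book value $261,520.
Year 3: DB = ⌊$261,520 × 125%/10⌋ = $32,690; SL = ⌊$216,320/8⌋ = $27,040 → take DB $32,690. Book value $228,830.
Year 4: DB = ⌊$228,830 × 125%/10⌋ = $28,603; SL = ⌊$183,630/7⌋ = $26,232 → take DB $28,603. Book value $200,227.
Year 5: DB = ⌊$200,227 × 125%/10⌋ = $25,028; SL = ⌊$155,027/6⌋ = $25,837 → take SL $25,837. Book value $174,390.
Year 6: DB = ⌊$174,390 × 125%/10⌋ = $21,798; SL = ⌊$129,190/5⌋ = $25,838 → take SL $25,838. Book value $148,552.
Year 7: DB = ⌊$148,552 × 125%/10⌋ = $18,569; SL = ⌊$103,352/4⌋ = $25,838 → take SL $25,838. Book value $122,714.
Year 8: DB = ⌊$122,714 × 125%/10⌋ = $15,339; SL = ⌊$77,514/3⌋ = $25,838 → take SL $25,838. Book value $96,876.
Year 9: DB = ⌊$96,876 × 125%/10⌋ = $12,109; SL = ⌊$51,676/2⌋ = $25,838 → take SL $25,838. Book value $71,038.
Year 10 (final): $71,038 − $45,200 = $25,838. Book value $45,200.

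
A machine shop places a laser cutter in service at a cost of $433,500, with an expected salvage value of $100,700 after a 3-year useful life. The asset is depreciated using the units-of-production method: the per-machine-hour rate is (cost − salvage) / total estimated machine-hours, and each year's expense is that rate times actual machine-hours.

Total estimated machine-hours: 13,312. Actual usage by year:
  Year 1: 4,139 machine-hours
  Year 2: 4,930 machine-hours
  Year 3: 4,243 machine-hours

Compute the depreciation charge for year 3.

Depreciable base = $433,500 − $100,700 = $332,800.
Rate = $332,800 / 13,312 machine-hours = $25 per machine-hour.
Year 1: 4,139 × $25 = $103,475. Book value $330,025.
Year 2: 4,930 × $25 = $123,250. Book value $206,775.
Year 3: 4,243 × $25 = $106,075. Book value $100,700.

$106,075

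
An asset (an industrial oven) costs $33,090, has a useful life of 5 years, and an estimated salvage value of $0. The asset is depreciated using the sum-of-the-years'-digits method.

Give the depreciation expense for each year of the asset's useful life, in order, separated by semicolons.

$11,030; $8,824; $6,618; $4,412; $2,206

Depreciable base = $33,090 − $0 = $33,090.
Sum of the years' digits = 5+4+3+2+1 = 15.
Year 1: $33,090 × 5/15 = $11,030. Book value $22,060.
Year 2: $33,090 × 4/15 = $8,824. Book value $13,236.
Year 3: $33,090 × 3/15 = $6,618. Book value $6,618.
Year 4: $33,090 × 2/15 = $4,412. Book value $2,206.
Year 5: $33,090 × 1/15 = $2,206. Book value $0.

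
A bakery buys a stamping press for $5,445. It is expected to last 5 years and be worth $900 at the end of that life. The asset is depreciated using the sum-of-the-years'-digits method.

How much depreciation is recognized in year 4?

Depreciable base = $5,445 − $900 = $4,545.
Sum of the years' digits = 5+4+3+2+1 = 15.
Year 1: $4,545 × 5/15 = $1,515. Book value $3,930.
Year 2: $4,545 × 4/15 = $1,212. Book value $2,718.
Year 3: $4,545 × 3/15 = $909. Book value $1,809.
Year 4: $4,545 × 2/15 = $606. Book value $1,203.

$606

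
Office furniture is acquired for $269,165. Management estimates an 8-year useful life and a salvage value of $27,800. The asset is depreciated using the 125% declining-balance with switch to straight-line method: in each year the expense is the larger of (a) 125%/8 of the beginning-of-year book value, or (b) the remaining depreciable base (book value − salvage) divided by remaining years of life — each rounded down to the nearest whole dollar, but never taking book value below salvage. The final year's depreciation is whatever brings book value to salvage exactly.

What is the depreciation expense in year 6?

Depreciable base = $269,165 − $27,800 = $241,365.
Year 1: DB = ⌊$269,165 × 125%/8⌋ = $42,057; SL = ⌊$241,365/8⌋ = $30,170 → take DB $42,057. Book value $227,108.
Year 2: DB = ⌊$227,108 × 125%/8⌋ = $35,485; SL = ⌊$199,308/7⌋ = $28,472 → take DB $35,485. Book value $191,623.
Year 3: DB = ⌊$191,623 × 125%/8⌋ = $29,941; SL = ⌊$163,823/6⌋ = $27,303 → take DB $29,941. Book value $161,682.
Year 4: DB = ⌊$161,682 × 125%/8⌋ = $25,262; SL = ⌊$133,882/5⌋ = $26,776 → take SL $26,776. Book value $134,906.
Year 5: DB = ⌊$134,906 × 125%/8⌋ = $21,079; SL = ⌊$107,106/4⌋ = $26,776 → take SL $26,776. Book value $108,130.
Year 6: DB = ⌊$108,130 × 125%/8⌋ = $16,895; SL = ⌊$80,330/3⌋ = $26,776 → take SL $26,776. Book value $81,354.

$26,776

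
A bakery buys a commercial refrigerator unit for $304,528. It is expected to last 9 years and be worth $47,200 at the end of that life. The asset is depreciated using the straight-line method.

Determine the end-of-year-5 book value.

Depreciable base = $304,528 − $47,200 = $257,328.
Annual expense = $257,328 / 9 = $28,592.
End of year 1: book value $275,936.
End of year 2: book value $247,344.
End of year 3: book value $218,752.
End of year 4: book value $190,160.
End of year 5: book value $161,568.

$161,568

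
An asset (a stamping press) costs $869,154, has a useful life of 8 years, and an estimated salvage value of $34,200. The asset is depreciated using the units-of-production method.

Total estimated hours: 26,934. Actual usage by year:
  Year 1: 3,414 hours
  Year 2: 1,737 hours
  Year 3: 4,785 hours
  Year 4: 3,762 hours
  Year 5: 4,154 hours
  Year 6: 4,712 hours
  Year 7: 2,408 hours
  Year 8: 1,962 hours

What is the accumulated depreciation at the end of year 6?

$699,484

Depreciable base = $869,154 − $34,200 = $834,954.
Rate = $834,954 / 26,934 hours = $31 per hour.
Year 1: 3,414 × $31 = $105,834. Book value $763,320.
Year 2: 1,737 × $31 = $53,847. Book value $709,473.
Year 3: 4,785 × $31 = $148,335. Book value $561,138.
Year 4: 3,762 × $31 = $116,622. Book value $444,516.
Year 5: 4,154 × $31 = $128,774. Book value $315,742.
Year 6: 4,712 × $31 = $146,072. Book value $169,670.
Accumulated through year 6 = $869,154 − $169,670 = $699,484.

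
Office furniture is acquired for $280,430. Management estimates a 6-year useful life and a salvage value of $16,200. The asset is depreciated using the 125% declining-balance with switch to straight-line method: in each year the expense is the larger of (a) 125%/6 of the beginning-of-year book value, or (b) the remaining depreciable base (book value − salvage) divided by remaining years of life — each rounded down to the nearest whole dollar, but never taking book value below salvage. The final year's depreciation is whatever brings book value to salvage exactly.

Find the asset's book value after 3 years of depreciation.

Depreciable base = $280,430 − $16,200 = $264,230.
Year 1: DB = ⌊$280,430 × 125%/6⌋ = $58,422; SL = ⌊$264,230/6⌋ = $44,038 → take DB $58,422. Book value $222,008.
Year 2: DB = ⌊$222,008 × 125%/6⌋ = $46,251; SL = ⌊$205,808/5⌋ = $41,161 → take DB $46,251. Book value $175,757.
Year 3: DB = ⌊$175,757 × 125%/6⌋ = $36,616; SL = ⌊$159,557/4⌋ = $39,889 → take SL $39,889. Book value $135,868.

$135,868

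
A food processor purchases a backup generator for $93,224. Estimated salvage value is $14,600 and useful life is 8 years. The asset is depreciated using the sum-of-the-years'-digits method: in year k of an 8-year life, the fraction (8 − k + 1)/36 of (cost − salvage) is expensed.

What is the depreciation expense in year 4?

$10,920

Depreciable base = $93,224 − $14,600 = $78,624.
Sum of the years' digits = 8+7+6+5+4+3+2+1 = 36.
Year 1: $78,624 × 8/36 = $17,472. Book value $75,752.
Year 2: $78,624 × 7/36 = $15,288. Book value $60,464.
Year 3: $78,624 × 6/36 = $13,104. Book value $47,360.
Year 4: $78,624 × 5/36 = $10,920. Book value $36,440.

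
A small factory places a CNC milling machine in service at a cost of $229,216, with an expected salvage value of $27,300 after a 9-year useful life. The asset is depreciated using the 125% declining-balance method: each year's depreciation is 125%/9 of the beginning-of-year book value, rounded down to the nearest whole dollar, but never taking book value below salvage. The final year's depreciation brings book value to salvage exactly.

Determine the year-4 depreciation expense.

Depreciable base = $229,216 − $27,300 = $201,916.
Year 1: ⌊$229,216 × 125%/9⌋ = $31,835. Book value $197,381.
Year 2: ⌊$197,381 × 125%/9⌋ = $27,414. Book value $169,967.
Year 3: ⌊$169,967 × 125%/9⌋ = $23,606. Book value $146,361.
Year 4: ⌊$146,361 × 125%/9⌋ = $20,327. Book value $126,034.

$20,327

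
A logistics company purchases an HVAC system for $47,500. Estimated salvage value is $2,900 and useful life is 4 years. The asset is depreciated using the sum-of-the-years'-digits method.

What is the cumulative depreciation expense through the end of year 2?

Depreciable base = $47,500 − $2,900 = $44,600.
Sum of the years' digits = 4+3+2+1 = 10.
Year 1: $44,600 × 4/10 = $17,840. Book value $29,660.
Year 2: $44,600 × 3/10 = $13,380. Book value $16,280.
Accumulated through year 2 = $47,500 − $16,280 = $31,220.

$31,220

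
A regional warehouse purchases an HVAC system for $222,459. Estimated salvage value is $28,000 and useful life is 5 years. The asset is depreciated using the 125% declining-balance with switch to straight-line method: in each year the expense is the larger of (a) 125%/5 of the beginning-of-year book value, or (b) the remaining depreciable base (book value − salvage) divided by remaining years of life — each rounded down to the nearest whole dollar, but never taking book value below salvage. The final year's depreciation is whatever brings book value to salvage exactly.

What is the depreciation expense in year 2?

$41,711

Depreciable base = $222,459 − $28,000 = $194,459.
Year 1: DB = ⌊$222,459 × 125%/5⌋ = $55,614; SL = ⌊$194,459/5⌋ = $38,891 → take DB $55,614. Book value $166,845.
Year 2: DB = ⌊$166,845 × 125%/5⌋ = $41,711; SL = ⌊$138,845/4⌋ = $34,711 → take DB $41,711. Book value $125,134.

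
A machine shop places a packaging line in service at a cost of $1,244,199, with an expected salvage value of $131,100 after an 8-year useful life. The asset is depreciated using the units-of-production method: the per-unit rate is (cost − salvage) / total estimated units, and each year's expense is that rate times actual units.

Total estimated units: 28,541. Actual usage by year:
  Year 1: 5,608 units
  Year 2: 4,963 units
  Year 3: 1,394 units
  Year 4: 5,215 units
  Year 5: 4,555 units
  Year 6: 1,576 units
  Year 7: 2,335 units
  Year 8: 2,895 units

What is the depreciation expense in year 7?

$91,065

Depreciable base = $1,244,199 − $131,100 = $1,113,099.
Rate = $1,113,099 / 28,541 units = $39 per unit.
Year 1: 5,608 × $39 = $218,712. Book value $1,025,487.
Year 2: 4,963 × $39 = $193,557. Book value $831,930.
Year 3: 1,394 × $39 = $54,366. Book value $777,564.
Year 4: 5,215 × $39 = $203,385. Book value $574,179.
Year 5: 4,555 × $39 = $177,645. Book value $396,534.
Year 6: 1,576 × $39 = $61,464. Book value $335,070.
Year 7: 2,335 × $39 = $91,065. Book value $244,005.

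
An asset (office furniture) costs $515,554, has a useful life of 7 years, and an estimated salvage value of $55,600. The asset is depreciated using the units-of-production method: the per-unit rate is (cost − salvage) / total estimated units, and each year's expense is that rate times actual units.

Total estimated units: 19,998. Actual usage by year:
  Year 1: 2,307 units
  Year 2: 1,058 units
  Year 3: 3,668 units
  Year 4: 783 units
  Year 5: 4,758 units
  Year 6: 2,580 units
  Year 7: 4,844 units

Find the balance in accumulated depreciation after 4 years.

Depreciable base = $515,554 − $55,600 = $459,954.
Rate = $459,954 / 19,998 units = $23 per unit.
Year 1: 2,307 × $23 = $53,061. Book value $462,493.
Year 2: 1,058 × $23 = $24,334. Book value $438,159.
Year 3: 3,668 × $23 = $84,364. Book value $353,795.
Year 4: 783 × $23 = $18,009. Book value $335,786.
Accumulated through year 4 = $515,554 − $335,786 = $179,768.

$179,768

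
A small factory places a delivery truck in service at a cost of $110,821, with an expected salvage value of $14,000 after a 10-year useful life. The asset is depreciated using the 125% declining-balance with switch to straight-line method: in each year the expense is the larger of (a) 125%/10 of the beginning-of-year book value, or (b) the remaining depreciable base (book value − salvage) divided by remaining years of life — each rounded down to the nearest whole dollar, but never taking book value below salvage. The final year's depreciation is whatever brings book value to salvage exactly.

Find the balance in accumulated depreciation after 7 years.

$71,339

Depreciable base = $110,821 − $14,000 = $96,821.
Year 1: DB = ⌊$110,821 × 125%/10⌋ = $13,852; SL = ⌊$96,821/10⌋ = $9,682 → take DB $13,852. Book value $96,969.
Year 2: DB = ⌊$96,969 × 125%/10⌋ = $12,121; SL = ⌊$82,969/9⌋ = $9,218 → take DB $12,121. Book value $84,848.
Year 3: DB = ⌊$84,848 × 125%/10⌋ = $10,606; SL = ⌊$70,848/8⌋ = $8,856 → take DB $10,606. Book value $74,242.
Year 4: DB = ⌊$74,242 × 125%/10⌋ = $9,280; SL = ⌊$60,242/7⌋ = $8,606 → take DB $9,280. Book value $64,962.
Year 5: DB = ⌊$64,962 × 125%/10⌋ = $8,120; SL = ⌊$50,962/6⌋ = $8,493 → take SL $8,493. Book value $56,469.
Year 6: DB = ⌊$56,469 × 125%/10⌋ = $7,058; SL = ⌊$42,469/5⌋ = $8,493 → take SL $8,493. Book value $47,976.
Year 7: DB = ⌊$47,976 × 125%/10⌋ = $5,997; SL = ⌊$33,976/4⌋ = $8,494 → take SL $8,494. Book value $39,482.
Accumulated through year 7 = $110,821 − $39,482 = $71,339.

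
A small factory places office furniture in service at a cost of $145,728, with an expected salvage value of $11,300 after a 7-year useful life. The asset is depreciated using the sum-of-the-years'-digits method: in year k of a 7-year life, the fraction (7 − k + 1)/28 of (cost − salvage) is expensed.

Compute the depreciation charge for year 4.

Depreciable base = $145,728 − $11,300 = $134,428.
Sum of the years' digits = 7+6+5+4+3+2+1 = 28.
Year 1: $134,428 × 7/28 = $33,607. Book value $112,121.
Year 2: $134,428 × 6/28 = $28,806. Book value $83,315.
Year 3: $134,428 × 5/28 = $24,005. Book value $59,310.
Year 4: $134,428 × 4/28 = $19,204. Book value $40,106.

$19,204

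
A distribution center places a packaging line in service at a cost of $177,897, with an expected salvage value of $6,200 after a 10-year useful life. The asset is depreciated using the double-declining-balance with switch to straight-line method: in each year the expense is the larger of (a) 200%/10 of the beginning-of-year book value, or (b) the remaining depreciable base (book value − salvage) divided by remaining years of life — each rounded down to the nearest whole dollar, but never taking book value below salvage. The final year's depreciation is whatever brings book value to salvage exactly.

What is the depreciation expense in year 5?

$14,573

Depreciable base = $177,897 − $6,200 = $171,697.
Year 1: DB = ⌊$177,897 × 200%/10⌋ = $35,579; SL = ⌊$171,697/10⌋ = $17,169 → take DB $35,579. Book value $142,318.
Year 2: DB = ⌊$142,318 × 200%/10⌋ = $28,463; SL = ⌊$136,118/9⌋ = $15,124 → take DB $28,463. Book value $113,855.
Year 3: DB = ⌊$113,855 × 200%/10⌋ = $22,771; SL = ⌊$107,655/8⌋ = $13,456 → take DB $22,771. Book value $91,084.
Year 4: DB = ⌊$91,084 × 200%/10⌋ = $18,216; SL = ⌊$84,884/7⌋ = $12,126 → take DB $18,216. Book value $72,868.
Year 5: DB = ⌊$72,868 × 200%/10⌋ = $14,573; SL = ⌊$66,668/6⌋ = $11,111 → take DB $14,573. Book value $58,295.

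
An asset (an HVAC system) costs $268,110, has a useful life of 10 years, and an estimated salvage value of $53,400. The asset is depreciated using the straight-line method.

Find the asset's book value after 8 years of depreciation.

$96,342

Depreciable base = $268,110 − $53,400 = $214,710.
Annual expense = $214,710 / 10 = $21,471.
End of year 1: book value $246,639.
End of year 2: book value $225,168.
End of year 3: book value $203,697.
End of year 4: book value $182,226.
End of year 5: book value $160,755.
End of year 6: book value $139,284.
End of year 7: book value $117,813.
End of year 8: book value $96,342.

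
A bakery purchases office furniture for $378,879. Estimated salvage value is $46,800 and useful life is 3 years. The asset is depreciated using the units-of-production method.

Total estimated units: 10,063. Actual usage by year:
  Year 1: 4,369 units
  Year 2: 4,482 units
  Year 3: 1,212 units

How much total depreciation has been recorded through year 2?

Depreciable base = $378,879 − $46,800 = $332,079.
Rate = $332,079 / 10,063 units = $33 per unit.
Year 1: 4,369 × $33 = $144,177. Book value $234,702.
Year 2: 4,482 × $33 = $147,906. Book value $86,796.
Accumulated through year 2 = $378,879 − $86,796 = $292,083.

$292,083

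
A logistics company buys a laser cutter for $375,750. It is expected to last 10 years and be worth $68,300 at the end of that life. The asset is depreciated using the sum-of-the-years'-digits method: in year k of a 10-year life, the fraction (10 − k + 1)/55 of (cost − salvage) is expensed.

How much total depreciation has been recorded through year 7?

Depreciable base = $375,750 − $68,300 = $307,450.
Sum of the years' digits = 10+9+8+7+6+5+4+3+2+1 = 55.
Year 1: $307,450 × 10/55 = $55,900. Book value $319,850.
Year 2: $307,450 × 9/55 = $50,310. Book value $269,540.
Year 3: $307,450 × 8/55 = $44,720. Book value $224,820.
Year 4: $307,450 × 7/55 = $39,130. Book value $185,690.
Year 5: $307,450 × 6/55 = $33,540. Book value $152,150.
Year 6: $307,450 × 5/55 = $27,950. Book value $124,200.
Year 7: $307,450 × 4/55 = $22,360. Book value $101,840.
Accumulated through year 7 = $375,750 − $101,840 = $273,910.

$273,910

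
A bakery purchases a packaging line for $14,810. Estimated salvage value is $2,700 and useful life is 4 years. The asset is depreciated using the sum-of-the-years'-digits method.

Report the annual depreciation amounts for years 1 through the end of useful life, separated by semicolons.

Depreciable base = $14,810 − $2,700 = $12,110.
Sum of the years' digits = 4+3+2+1 = 10.
Year 1: $12,110 × 4/10 = $4,844. Book value $9,966.
Year 2: $12,110 × 3/10 = $3,633. Book value $6,333.
Year 3: $12,110 × 2/10 = $2,422. Book value $3,911.
Year 4: $12,110 × 1/10 = $1,211. Book value $2,700.

$4,844; $3,633; $2,422; $1,211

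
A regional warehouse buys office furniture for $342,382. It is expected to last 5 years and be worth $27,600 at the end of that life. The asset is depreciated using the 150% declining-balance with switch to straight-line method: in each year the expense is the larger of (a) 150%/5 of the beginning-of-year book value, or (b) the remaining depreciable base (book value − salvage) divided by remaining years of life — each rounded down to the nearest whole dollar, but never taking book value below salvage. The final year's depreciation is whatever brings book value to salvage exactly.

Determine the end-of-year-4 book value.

$72,519

Depreciable base = $342,382 − $27,600 = $314,782.
Year 1: DB = ⌊$342,382 × 150%/5⌋ = $102,714; SL = ⌊$314,782/5⌋ = $62,956 → take DB $102,714. Book value $239,668.
Year 2: DB = ⌊$239,668 × 150%/5⌋ = $71,900; SL = ⌊$212,068/4⌋ = $53,017 → take DB $71,900. Book value $167,768.
Year 3: DB = ⌊$167,768 × 150%/5⌋ = $50,330; SL = ⌊$140,168/3⌋ = $46,722 → take DB $50,330. Book value $117,438.
Year 4: DB = ⌊$117,438 × 150%/5⌋ = $35,231; SL = ⌊$89,838/2⌋ = $44,919 → take SL $44,919. Book value $72,519.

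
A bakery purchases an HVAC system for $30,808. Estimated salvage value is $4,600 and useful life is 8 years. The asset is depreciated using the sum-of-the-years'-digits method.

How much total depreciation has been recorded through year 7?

Depreciable base = $30,808 − $4,600 = $26,208.
Sum of the years' digits = 8+7+6+5+4+3+2+1 = 36.
Year 1: $26,208 × 8/36 = $5,824. Book value $24,984.
Year 2: $26,208 × 7/36 = $5,096. Book value $19,888.
Year 3: $26,208 × 6/36 = $4,368. Book value $15,520.
Year 4: $26,208 × 5/36 = $3,640. Book value $11,880.
Year 5: $26,208 × 4/36 = $2,912. Book value $8,968.
Year 6: $26,208 × 3/36 = $2,184. Book value $6,784.
Year 7: $26,208 × 2/36 = $1,456. Book value $5,328.
Accumulated through year 7 = $30,808 − $5,328 = $25,480.

$25,480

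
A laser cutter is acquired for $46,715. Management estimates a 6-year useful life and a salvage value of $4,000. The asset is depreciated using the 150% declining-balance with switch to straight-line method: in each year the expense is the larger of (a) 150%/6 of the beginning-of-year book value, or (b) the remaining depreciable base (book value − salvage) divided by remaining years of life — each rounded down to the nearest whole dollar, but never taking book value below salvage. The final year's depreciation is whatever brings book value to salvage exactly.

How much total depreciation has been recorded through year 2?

$20,437

Depreciable base = $46,715 − $4,000 = $42,715.
Year 1: DB = ⌊$46,715 × 150%/6⌋ = $11,678; SL = ⌊$42,715/6⌋ = $7,119 → take DB $11,678. Book value $35,037.
Year 2: DB = ⌊$35,037 × 150%/6⌋ = $8,759; SL = ⌊$31,037/5⌋ = $6,207 → take DB $8,759. Book value $26,278.
Accumulated through year 2 = $46,715 − $26,278 = $20,437.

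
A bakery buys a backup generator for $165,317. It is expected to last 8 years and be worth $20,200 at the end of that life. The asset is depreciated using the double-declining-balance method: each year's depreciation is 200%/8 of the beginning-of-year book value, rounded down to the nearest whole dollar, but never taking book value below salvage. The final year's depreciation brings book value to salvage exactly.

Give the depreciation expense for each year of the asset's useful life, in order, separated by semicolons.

Depreciable base = $165,317 − $20,200 = $145,117.
Year 1: ⌊$165,317 × 200%/8⌋ = $41,329. Book value $123,988.
Year 2: ⌊$123,988 × 200%/8⌋ = $30,997. Book value $92,991.
Year 3: ⌊$92,991 × 200%/8⌋ = $23,247. Book value $69,744.
Year 4: ⌊$69,744 × 200%/8⌋ = $17,436. Book value $52,308.
Year 5: ⌊$52,308 × 200%/8⌋ = $13,077. Book value $39,231.
Year 6: ⌊$39,231 × 200%/8⌋ = $9,807. Book value $29,424.
Year 7: ⌊$29,424 × 200%/8⌋ = $7,356. Book value $22,068.
Year 8 (final): $22,068 − $20,200 = $1,868. Book value $20,200.

$41,329; $30,997; $23,247; $17,436; $13,077; $9,807; $7,356; $1,868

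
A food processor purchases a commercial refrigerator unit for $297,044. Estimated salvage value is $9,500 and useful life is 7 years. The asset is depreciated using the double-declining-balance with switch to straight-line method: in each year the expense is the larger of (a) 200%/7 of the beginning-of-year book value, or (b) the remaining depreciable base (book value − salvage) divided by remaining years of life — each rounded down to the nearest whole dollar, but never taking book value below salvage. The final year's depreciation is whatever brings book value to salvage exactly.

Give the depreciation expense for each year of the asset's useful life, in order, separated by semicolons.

Depreciable base = $297,044 − $9,500 = $287,544.
Year 1: DB = ⌊$297,044 × 200%/7⌋ = $84,869; SL = ⌊$287,544/7⌋ = $41,077 → take DB $84,869. Book value $212,175.
Year 2: DB = ⌊$212,175 × 200%/7⌋ = $60,621; SL = ⌊$202,675/6⌋ = $33,779 → take DB $60,621. Book value $151,554.
Year 3: DB = ⌊$151,554 × 200%/7⌋ = $43,301; SL = ⌊$142,054/5⌋ = $28,410 → take DB $43,301. Book value $108,253.
Year 4: DB = ⌊$108,253 × 200%/7⌋ = $30,929; SL = ⌊$98,753/4⌋ = $24,688 → take DB $30,929. Book value $77,324.
Year 5: DB = ⌊$77,324 × 200%/7⌋ = $22,092; SL = ⌊$67,824/3⌋ = $22,608 → take SL $22,608. Book value $54,716.
Year 6: DB = ⌊$54,716 × 200%/7⌋ = $15,633; SL = ⌊$45,216/2⌋ = $22,608 → take SL $22,608. Book value $32,108.
Year 7 (final): $32,108 − $9,500 = $22,608. Book value $9,500.

$84,869; $60,621; $43,301; $30,929; $22,608; $22,608; $22,608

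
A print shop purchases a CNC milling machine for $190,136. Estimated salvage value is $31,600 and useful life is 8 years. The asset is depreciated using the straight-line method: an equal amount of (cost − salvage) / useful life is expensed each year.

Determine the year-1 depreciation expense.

Depreciable base = $190,136 − $31,600 = $158,536.
Annual expense = $158,536 / 8 = $19,817.

$19,817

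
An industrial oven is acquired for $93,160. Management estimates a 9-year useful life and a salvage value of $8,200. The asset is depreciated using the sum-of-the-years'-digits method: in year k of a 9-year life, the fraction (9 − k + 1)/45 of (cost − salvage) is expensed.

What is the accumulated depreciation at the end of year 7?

$79,296

Depreciable base = $93,160 − $8,200 = $84,960.
Sum of the years' digits = 9+8+7+6+5+4+3+2+1 = 45.
Year 1: $84,960 × 9/45 = $16,992. Book value $76,168.
Year 2: $84,960 × 8/45 = $15,104. Book value $61,064.
Year 3: $84,960 × 7/45 = $13,216. Book value $47,848.
Year 4: $84,960 × 6/45 = $11,328. Book value $36,520.
Year 5: $84,960 × 5/45 = $9,440. Book value $27,080.
Year 6: $84,960 × 4/45 = $7,552. Book value $19,528.
Year 7: $84,960 × 3/45 = $5,664. Book value $13,864.
Accumulated through year 7 = $93,160 − $13,864 = $79,296.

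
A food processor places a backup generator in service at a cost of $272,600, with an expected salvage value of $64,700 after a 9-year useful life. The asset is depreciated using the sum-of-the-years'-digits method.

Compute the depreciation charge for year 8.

$9,240

Depreciable base = $272,600 − $64,700 = $207,900.
Sum of the years' digits = 9+8+7+6+5+4+3+2+1 = 45.
Year 1: $207,900 × 9/45 = $41,580. Book value $231,020.
Year 2: $207,900 × 8/45 = $36,960. Book value $194,060.
Year 3: $207,900 × 7/45 = $32,340. Book value $161,720.
Year 4: $207,900 × 6/45 = $27,720. Book value $134,000.
Year 5: $207,900 × 5/45 = $23,100. Book value $110,900.
Year 6: $207,900 × 4/45 = $18,480. Book value $92,420.
Year 7: $207,900 × 3/45 = $13,860. Book value $78,560.
Year 8: $207,900 × 2/45 = $9,240. Book value $69,320.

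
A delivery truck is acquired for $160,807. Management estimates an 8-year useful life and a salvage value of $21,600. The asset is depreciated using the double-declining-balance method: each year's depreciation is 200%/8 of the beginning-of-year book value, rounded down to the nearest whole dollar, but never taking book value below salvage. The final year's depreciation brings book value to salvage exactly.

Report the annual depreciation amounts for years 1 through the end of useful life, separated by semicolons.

$40,201; $30,151; $22,613; $16,960; $12,720; $9,540; $7,022; $0

Depreciable base = $160,807 − $21,600 = $139,207.
Year 1: ⌊$160,807 × 200%/8⌋ = $40,201. Book value $120,606.
Year 2: ⌊$120,606 × 200%/8⌋ = $30,151. Book value $90,455.
Year 3: ⌊$90,455 × 200%/8⌋ = $22,613. Book value $67,842.
Year 4: ⌊$67,842 × 200%/8⌋ = $16,960. Book value $50,882.
Year 5: ⌊$50,882 × 200%/8⌋ = $12,720. Book value $38,162.
Year 6: ⌊$38,162 × 200%/8⌋ = $9,540. Book value $28,622.
Year 7: ⌊$28,622 × 200%/8⌋ = $7,155, capped at $7,022. Book value $21,600.
Year 8 (final): $21,600 − $21,600 = $0. Book value $21,600.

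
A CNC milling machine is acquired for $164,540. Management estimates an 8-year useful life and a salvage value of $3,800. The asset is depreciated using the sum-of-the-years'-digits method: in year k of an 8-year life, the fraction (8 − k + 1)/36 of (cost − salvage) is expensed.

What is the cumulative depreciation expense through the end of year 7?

Depreciable base = $164,540 − $3,800 = $160,740.
Sum of the years' digits = 8+7+6+5+4+3+2+1 = 36.
Year 1: $160,740 × 8/36 = $35,720. Book value $128,820.
Year 2: $160,740 × 7/36 = $31,255. Book value $97,565.
Year 3: $160,740 × 6/36 = $26,790. Book value $70,775.
Year 4: $160,740 × 5/36 = $22,325. Book value $48,450.
Year 5: $160,740 × 4/36 = $17,860. Book value $30,590.
Year 6: $160,740 × 3/36 = $13,395. Book value $17,195.
Year 7: $160,740 × 2/36 = $8,930. Book value $8,265.
Accumulated through year 7 = $164,540 − $8,265 = $156,275.

$156,275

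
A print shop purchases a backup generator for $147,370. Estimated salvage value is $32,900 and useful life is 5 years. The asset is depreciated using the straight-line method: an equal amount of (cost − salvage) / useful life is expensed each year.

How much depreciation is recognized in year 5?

$22,894

Depreciable base = $147,370 − $32,900 = $114,470.
Annual expense = $114,470 / 5 = $22,894.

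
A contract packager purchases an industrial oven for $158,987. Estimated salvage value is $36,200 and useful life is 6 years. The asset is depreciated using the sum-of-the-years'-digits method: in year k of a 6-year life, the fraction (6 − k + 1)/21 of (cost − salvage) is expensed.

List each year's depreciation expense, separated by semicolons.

Depreciable base = $158,987 − $36,200 = $122,787.
Sum of the years' digits = 6+5+4+3+2+1 = 21.
Year 1: $122,787 × 6/21 = $35,082. Book value $123,905.
Year 2: $122,787 × 5/21 = $29,235. Book value $94,670.
Year 3: $122,787 × 4/21 = $23,388. Book value $71,282.
Year 4: $122,787 × 3/21 = $17,541. Book value $53,741.
Year 5: $122,787 × 2/21 = $11,694. Book value $42,047.
Year 6: $122,787 × 1/21 = $5,847. Book value $36,200.

$35,082; $29,235; $23,388; $17,541; $11,694; $5,847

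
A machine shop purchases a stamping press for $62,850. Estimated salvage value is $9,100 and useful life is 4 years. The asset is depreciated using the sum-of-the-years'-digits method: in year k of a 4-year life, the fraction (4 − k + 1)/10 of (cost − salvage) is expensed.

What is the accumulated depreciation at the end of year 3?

$48,375

Depreciable base = $62,850 − $9,100 = $53,750.
Sum of the years' digits = 4+3+2+1 = 10.
Year 1: $53,750 × 4/10 = $21,500. Book value $41,350.
Year 2: $53,750 × 3/10 = $16,125. Book value $25,225.
Year 3: $53,750 × 2/10 = $10,750. Book value $14,475.
Accumulated through year 3 = $62,850 − $14,475 = $48,375.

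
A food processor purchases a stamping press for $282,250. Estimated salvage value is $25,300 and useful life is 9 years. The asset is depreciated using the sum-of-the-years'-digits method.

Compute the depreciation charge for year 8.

$11,420

Depreciable base = $282,250 − $25,300 = $256,950.
Sum of the years' digits = 9+8+7+6+5+4+3+2+1 = 45.
Year 1: $256,950 × 9/45 = $51,390. Book value $230,860.
Year 2: $256,950 × 8/45 = $45,680. Book value $185,180.
Year 3: $256,950 × 7/45 = $39,970. Book value $145,210.
Year 4: $256,950 × 6/45 = $34,260. Book value $110,950.
Year 5: $256,950 × 5/45 = $28,550. Book value $82,400.
Year 6: $256,950 × 4/45 = $22,840. Book value $59,560.
Year 7: $256,950 × 3/45 = $17,130. Book value $42,430.
Year 8: $256,950 × 2/45 = $11,420. Book value $31,010.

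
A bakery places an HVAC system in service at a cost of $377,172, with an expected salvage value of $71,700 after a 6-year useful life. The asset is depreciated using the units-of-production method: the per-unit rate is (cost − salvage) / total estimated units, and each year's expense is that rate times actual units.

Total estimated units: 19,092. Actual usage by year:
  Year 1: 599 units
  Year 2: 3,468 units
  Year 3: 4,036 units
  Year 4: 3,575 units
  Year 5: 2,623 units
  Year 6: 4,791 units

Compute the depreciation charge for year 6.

Depreciable base = $377,172 − $71,700 = $305,472.
Rate = $305,472 / 19,092 units = $16 per unit.
Year 1: 599 × $16 = $9,584. Book value $367,588.
Year 2: 3,468 × $16 = $55,488. Book value $312,100.
Year 3: 4,036 × $16 = $64,576. Book value $247,524.
Year 4: 3,575 × $16 = $57,200. Book value $190,324.
Year 5: 2,623 × $16 = $41,968. Book value $148,356.
Year 6: 4,791 × $16 = $76,656. Book value $71,700.

$76,656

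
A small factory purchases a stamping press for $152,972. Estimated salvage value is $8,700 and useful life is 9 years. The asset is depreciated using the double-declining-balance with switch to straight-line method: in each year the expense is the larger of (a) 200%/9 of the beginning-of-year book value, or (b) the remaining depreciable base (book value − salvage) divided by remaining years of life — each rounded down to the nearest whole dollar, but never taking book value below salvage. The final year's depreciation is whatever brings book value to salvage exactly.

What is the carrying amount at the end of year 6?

Depreciable base = $152,972 − $8,700 = $144,272.
Year 1: DB = ⌊$152,972 × 200%/9⌋ = $33,993; SL = ⌊$144,272/9⌋ = $16,030 → take DB $33,993. Book value $118,979.
Year 2: DB = ⌊$118,979 × 200%/9⌋ = $26,439; SL = ⌊$110,279/8⌋ = $13,784 → take DB $26,439. Book value $92,540.
Year 3: DB = ⌊$92,540 × 200%/9⌋ = $20,564; SL = ⌊$83,840/7⌋ = $11,977 → take DB $20,564. Book value $71,976.
Year 4: DB = ⌊$71,976 × 200%/9⌋ = $15,994; SL = ⌊$63,276/6⌋ = $10,546 → take DB $15,994. Book value $55,982.
Year 5: DB = ⌊$55,982 × 200%/9⌋ = $12,440; SL = ⌊$47,282/5⌋ = $9,456 → take DB $12,440. Book value $43,542.
Year 6: DB = ⌊$43,542 × 200%/9⌋ = $9,676; SL = ⌊$34,842/4⌋ = $8,710 → take DB $9,676. Book value $33,866.

$33,866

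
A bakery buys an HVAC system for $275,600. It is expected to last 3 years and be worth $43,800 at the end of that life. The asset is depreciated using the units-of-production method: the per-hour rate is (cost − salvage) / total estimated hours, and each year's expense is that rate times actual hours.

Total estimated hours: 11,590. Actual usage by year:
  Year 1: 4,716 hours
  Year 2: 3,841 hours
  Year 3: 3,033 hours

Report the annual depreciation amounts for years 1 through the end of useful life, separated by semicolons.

$94,320; $76,820; $60,660

Depreciable base = $275,600 − $43,800 = $231,800.
Rate = $231,800 / 11,590 hours = $20 per hour.
Year 1: 4,716 × $20 = $94,320. Book value $181,280.
Year 2: 3,841 × $20 = $76,820. Book value $104,460.
Year 3: 3,033 × $20 = $60,660. Book value $43,800.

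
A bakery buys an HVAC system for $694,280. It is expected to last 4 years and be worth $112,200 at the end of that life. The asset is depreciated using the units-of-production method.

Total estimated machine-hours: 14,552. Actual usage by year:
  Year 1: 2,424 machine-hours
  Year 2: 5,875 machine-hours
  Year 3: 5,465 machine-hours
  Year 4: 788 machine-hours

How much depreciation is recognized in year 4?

$31,520

Depreciable base = $694,280 − $112,200 = $582,080.
Rate = $582,080 / 14,552 machine-hours = $40 per machine-hour.
Year 1: 2,424 × $40 = $96,960. Book value $597,320.
Year 2: 5,875 × $40 = $235,000. Book value $362,320.
Year 3: 5,465 × $40 = $218,600. Book value $143,720.
Year 4: 788 × $40 = $31,520. Book value $112,200.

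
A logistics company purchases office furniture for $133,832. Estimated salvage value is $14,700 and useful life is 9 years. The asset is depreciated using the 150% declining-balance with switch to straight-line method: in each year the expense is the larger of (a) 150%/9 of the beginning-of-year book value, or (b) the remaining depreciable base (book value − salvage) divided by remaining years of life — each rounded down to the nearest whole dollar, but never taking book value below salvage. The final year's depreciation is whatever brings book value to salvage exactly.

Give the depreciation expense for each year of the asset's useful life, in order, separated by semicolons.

Depreciable base = $133,832 − $14,700 = $119,132.
Year 1: DB = ⌊$133,832 × 150%/9⌋ = $22,305; SL = ⌊$119,132/9⌋ = $13,236 → take DB $22,305. Book value $111,527.
Year 2: DB = ⌊$111,527 × 150%/9⌋ = $18,587; SL = ⌊$96,827/8⌋ = $12,103 → take DB $18,587. Book value $92,940.
Year 3: DB = ⌊$92,940 × 150%/9⌋ = $15,490; SL = ⌊$78,240/7⌋ = $11,177 → take DB $15,490. Book value $77,450.
Year 4: DB = ⌊$77,450 × 150%/9⌋ = $12,908; SL = ⌊$62,750/6⌋ = $10,458 → take DB $12,908. Book value $64,542.
Year 5: DB = ⌊$64,542 × 150%/9⌋ = $10,757; SL = ⌊$49,842/5⌋ = $9,968 → take DB $10,757. Book value $53,785.
Year 6: DB = ⌊$53,785 × 150%/9⌋ = $8,964; SL = ⌊$39,085/4⌋ = $9,771 → take SL $9,771. Book value $44,014.
Year 7: DB = ⌊$44,014 × 150%/9⌋ = $7,335; SL = ⌊$29,314/3⌋ = $9,771 → take SL $9,771. Book value $34,243.
Year 8: DB = ⌊$34,243 × 150%/9⌋ = $5,707; SL = ⌊$19,543/2⌋ = $9,771 → take SL $9,771. Book value $24,472.
Year 9 (final): $24,472 − $14,700 = $9,772. Book value $14,700.

$22,305; $18,587; $15,490; $12,908; $10,757; $9,771; $9,771; $9,771; $9,772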